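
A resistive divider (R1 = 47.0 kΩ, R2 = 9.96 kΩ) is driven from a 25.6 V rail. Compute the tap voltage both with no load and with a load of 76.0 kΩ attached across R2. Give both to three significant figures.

Open-circuit: V = 25.6 × 9.96/(47.0 + 9.96) = 4.48 V.
With the load, R2 becomes R2‖R_L = 8.806 kΩ, so V = 25.6 × 8.806/55.81 = 4.04 V.

Unloaded: 4.48 V; loaded: 4.04 V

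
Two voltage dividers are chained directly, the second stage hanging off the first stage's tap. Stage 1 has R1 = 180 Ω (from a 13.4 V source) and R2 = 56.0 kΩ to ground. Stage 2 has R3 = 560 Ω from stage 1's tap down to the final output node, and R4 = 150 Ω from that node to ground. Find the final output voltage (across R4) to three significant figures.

V_out ≈ 2.25 V

Stage 2 presents R3+R4 = 710.0 Ω as a load on stage 1's tap.
Stage 1's lower leg becomes R2‖(R3+R4) = 701.1 Ω, so V_mid = 13.4 × 701.1/881.1 = 10.66 V.
Stage 2 is itself unloaded: V_out = V_mid × R4/(R3+R4) = 10.66 × 150/710.0 = 2.25 V.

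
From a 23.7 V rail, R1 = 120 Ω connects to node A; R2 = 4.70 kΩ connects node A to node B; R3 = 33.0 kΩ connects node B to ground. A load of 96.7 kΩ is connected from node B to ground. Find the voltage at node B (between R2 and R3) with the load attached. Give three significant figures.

V ≈ 19.8 V

At node B, R3 is in parallel with the load: R3‖R_L = 24600 Ω.
Below node A the resistance is R2 + (R3‖R_L) = 29300 Ω, so V_A = 23.7 × 29300/29420 = 23.60 V.
Then V_B = V_A × (R3‖R_L)/(R2 + R3‖R_L) = 23.60 × 24600/29300 = 19.8 V.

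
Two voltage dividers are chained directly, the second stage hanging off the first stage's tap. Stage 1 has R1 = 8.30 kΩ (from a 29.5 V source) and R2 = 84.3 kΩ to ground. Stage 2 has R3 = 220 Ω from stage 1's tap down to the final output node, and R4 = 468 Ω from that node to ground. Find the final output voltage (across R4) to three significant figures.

Stage 2 presents R3+R4 = 688.0 Ω as a load on stage 1's tap.
Stage 1's lower leg becomes R2‖(R3+R4) = 682.4 Ω, so V_mid = 29.5 × 682.4/8982 = 2.241 V.
Stage 2 is itself unloaded: V_out = V_mid × R4/(R3+R4) = 2.241 × 468/688.0 = 1.52 V.

V_out ≈ 1.52 V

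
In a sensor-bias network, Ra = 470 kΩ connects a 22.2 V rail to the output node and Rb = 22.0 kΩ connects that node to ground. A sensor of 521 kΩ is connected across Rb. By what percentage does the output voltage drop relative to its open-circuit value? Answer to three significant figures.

3.88 %

The divider's output (Thévenin) resistance is Ra‖Rb = 21.02 kΩ.
Fractional drop under load = R_th/(R_th + R_L) = 21.02 / (21.02 + 521) = 0.03877.
So the output falls by 3.88 %.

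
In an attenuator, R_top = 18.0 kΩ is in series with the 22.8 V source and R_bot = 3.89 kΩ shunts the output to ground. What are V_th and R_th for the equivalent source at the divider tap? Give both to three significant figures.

V_th is the open-circuit tap voltage: 22.8 × 3.89/(18.0 + 3.89) = 4.05 V.
With the supply zeroed, R_top and R_bot appear in parallel from the tap: R_th = R_top‖R_bot = (18.0 × 3.89)/21.89 = 3.20 kΩ.

V_th = 4.05 V, R_th = 3.20 kΩ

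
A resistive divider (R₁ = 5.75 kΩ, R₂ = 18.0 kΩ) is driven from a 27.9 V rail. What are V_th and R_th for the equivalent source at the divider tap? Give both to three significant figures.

V_th = 21.1 V, R_th = 4.36 kΩ

V_th is the open-circuit tap voltage: 27.9 × 18.0/(5.75 + 18.0) = 21.1 V.
With the supply zeroed, R₁ and R₂ appear in parallel from the tap: R_th = R₁‖R₂ = (5.75 × 18.0)/23.75 = 4.36 kΩ.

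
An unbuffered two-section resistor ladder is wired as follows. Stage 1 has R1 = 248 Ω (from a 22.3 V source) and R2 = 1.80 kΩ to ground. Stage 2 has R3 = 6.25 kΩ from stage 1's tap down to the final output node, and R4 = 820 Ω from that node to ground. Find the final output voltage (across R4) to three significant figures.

Stage 2 presents R3+R4 = 7070 Ω as a load on stage 1's tap.
Stage 1's lower leg becomes R2‖(R3+R4) = 1435 Ω, so V_mid = 22.3 × 1435/1683 = 19.01 V.
Stage 2 is itself unloaded: V_out = V_mid × R4/(R3+R4) = 19.01 × 820/7070 = 2.21 V.

V_out ≈ 2.21 V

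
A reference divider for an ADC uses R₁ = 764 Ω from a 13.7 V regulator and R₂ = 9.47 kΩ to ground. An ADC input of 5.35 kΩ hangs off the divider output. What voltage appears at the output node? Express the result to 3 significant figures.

The load sits in parallel with R₂: R₂‖R_L = (9470 × 5350) / (9470 + 5350) = 3419 Ω.
V_out = 13.7 × 3419 / (764 + 3419) = 13.7 × 3419/4183 = 11.2 V.

V_out ≈ 11.2 V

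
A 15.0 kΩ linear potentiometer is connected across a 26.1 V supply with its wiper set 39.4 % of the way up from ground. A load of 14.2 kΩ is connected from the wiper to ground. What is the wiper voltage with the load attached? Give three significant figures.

The wiper splits the pot into (1−α)R = 9.090 kΩ above and αR = 5.910 kΩ below.
Lower section ‖ load = 4.173 kΩ.
V_wiper = 26.1 × 4.173/(9.090 + 4.173) = 8.21 V.

V ≈ 8.21 V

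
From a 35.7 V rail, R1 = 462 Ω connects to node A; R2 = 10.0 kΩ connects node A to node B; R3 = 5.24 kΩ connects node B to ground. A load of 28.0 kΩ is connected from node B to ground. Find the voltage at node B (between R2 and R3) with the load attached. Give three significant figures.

V ≈ 10.6 V

At node B, R3 is in parallel with the load: R3‖R_L = 4414 Ω.
Below node A the resistance is R2 + (R3‖R_L) = 14410 Ω, so V_A = 35.7 × 14410/14880 = 34.59 V.
Then V_B = V_A × (R3‖R_L)/(R2 + R3‖R_L) = 34.59 × 4414/14410 = 10.6 V.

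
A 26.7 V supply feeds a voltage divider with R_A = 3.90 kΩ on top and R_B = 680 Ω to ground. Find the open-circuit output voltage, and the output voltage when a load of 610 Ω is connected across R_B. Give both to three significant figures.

Open-circuit: V = 26.7 × 680/(3900 + 680) = 3.96 V.
With the load, R_B becomes R_B‖R_L = 321.6 Ω, so V = 26.7 × 321.6/4222 = 2.03 V.

Unloaded: 3.96 V; loaded: 2.03 V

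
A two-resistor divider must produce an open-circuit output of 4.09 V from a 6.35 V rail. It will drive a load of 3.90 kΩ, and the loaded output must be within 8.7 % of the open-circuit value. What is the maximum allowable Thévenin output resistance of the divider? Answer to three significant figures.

Loading drop = R_th/(R_th + R_L) ≤ 0.0870, so R_th ≤ R_L · ε/(1−ε) = 3.90 kΩ × 0.0870/0.9130 = 372 Ω.
(Any R1, R2 with R2/(R1+R2) = 0.644 and R1‖R2 ≤ 372 Ω will meet the spec.)

R_th ≤ 372 Ω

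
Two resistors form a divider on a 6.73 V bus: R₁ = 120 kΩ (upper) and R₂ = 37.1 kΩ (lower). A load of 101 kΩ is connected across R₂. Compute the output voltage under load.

V_out ≈ 1.24 V

The load sits in parallel with R₂: R₂‖R_L = (37.1 × 101) / (37.1 + 101) = 27.13 kΩ.
V_out = 6.73 × 27.13 / (120 + 27.13) = 6.73 × 27.13/147.1 = 1.24 V.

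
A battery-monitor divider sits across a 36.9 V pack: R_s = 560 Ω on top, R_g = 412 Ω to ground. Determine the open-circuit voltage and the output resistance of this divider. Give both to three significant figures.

V_th is the open-circuit tap voltage: 36.9 × 412/(560 + 412) = 15.6 V.
With the supply zeroed, R_s and R_g appear in parallel from the tap: R_th = R_s‖R_g = (560 × 412)/972.0 = 237 Ω.

V_th = 15.6 V, R_th = 237 Ω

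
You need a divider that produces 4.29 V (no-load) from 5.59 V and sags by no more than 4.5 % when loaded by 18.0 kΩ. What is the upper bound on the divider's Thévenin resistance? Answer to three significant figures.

R_th ≤ 848 Ω

Loading drop = R_th/(R_th + R_L) ≤ 0.0450, so R_th ≤ R_L · ε/(1−ε) = 18.0 kΩ × 0.0450/0.9550 = 848 Ω.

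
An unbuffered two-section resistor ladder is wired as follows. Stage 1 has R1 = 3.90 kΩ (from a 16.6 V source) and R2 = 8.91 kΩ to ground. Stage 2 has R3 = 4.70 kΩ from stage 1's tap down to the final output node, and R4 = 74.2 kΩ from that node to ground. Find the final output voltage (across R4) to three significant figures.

Stage 2 presents R3+R4 = 78.90 kΩ as a load on stage 1's tap.
Stage 1's lower leg becomes R2‖(R3+R4) = 8.006 kΩ, so V_mid = 16.6 × 8.006/11.91 = 11.16 V.
Stage 2 is itself unloaded: V_out = V_mid × R4/(R3+R4) = 11.16 × 74.2/78.90 = 10.5 V.

V_out ≈ 10.5 V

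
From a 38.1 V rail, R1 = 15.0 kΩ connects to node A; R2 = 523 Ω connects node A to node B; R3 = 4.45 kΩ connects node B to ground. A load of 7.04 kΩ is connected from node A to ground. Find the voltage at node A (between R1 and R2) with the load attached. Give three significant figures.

V ≈ 6.20 V

Below node A the series string R2+R3 = 4973 Ω sits in parallel with the 7040 Ω load: 2914 Ω.
V_A = 38.1 × 2914/(15000 + 2914) = 6.20 V.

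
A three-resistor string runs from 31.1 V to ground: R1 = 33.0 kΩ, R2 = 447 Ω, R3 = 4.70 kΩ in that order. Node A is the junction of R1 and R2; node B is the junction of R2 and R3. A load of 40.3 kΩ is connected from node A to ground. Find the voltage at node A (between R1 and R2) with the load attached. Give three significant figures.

Below node A the series string R2+R3 = 5147 Ω sits in parallel with the 40300 Ω load: 4564 Ω.
V_A = 31.1 × 4564/(33000 + 4564) = 3.78 V.

V ≈ 3.78 V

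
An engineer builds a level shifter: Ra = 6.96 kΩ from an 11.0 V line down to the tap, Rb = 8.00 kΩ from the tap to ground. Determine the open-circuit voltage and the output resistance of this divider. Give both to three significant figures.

V_th = 5.88 V, R_th = 3.72 kΩ

V_th is the open-circuit tap voltage: 11.0 × 8.00/(6.96 + 8.00) = 5.88 V.
With the supply zeroed, Ra and Rb appear in parallel from the tap: R_th = Ra‖Rb = (6.96 × 8.00)/14.96 = 3.72 kΩ.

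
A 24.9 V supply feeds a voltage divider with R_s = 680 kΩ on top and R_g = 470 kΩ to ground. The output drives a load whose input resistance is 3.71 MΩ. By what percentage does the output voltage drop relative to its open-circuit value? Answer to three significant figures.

The divider's output (Thévenin) resistance is R_s‖R_g = 277.9 kΩ.
Fractional drop under load = R_th/(R_th + R_L) = 277.9 / (277.9 + 3710) = 0.06969.
So the output falls by 6.97 %.

6.97 %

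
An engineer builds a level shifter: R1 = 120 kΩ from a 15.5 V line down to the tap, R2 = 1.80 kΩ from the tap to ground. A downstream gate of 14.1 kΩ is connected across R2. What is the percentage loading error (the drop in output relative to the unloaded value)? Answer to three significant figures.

Unloaded V = 15.5 × 1.80/121.8 = 0.22906 V.
Loaded: R2‖R_L = 1.596 kΩ, giving V = 15.5 × 1.596/121.6 = 0.20347 V.
Drop = (0.22906 − 0.20347) / 0.22906 = 11.2 %.

11.2 %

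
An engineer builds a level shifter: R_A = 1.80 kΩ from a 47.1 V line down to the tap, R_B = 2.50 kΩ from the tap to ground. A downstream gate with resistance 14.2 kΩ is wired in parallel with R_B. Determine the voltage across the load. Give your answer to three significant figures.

The load sits in parallel with R_B: R_B‖R_L = (2.50 × 14.2) / (2.50 + 14.2) = 2.126 kΩ.
V_out = 47.1 × 2.126 / (1.80 + 2.126) = 47.1 × 2.126/3.926 = 25.5 V.

V_out ≈ 25.5 V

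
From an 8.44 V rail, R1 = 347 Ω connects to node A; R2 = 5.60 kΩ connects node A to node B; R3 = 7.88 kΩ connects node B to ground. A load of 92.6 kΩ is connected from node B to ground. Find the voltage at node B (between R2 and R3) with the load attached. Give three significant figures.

At node B, R3 is in parallel with the load: R3‖R_L = 7262 Ω.
Below node A the resistance is R2 + (R3‖R_L) = 12860 Ω, so V_A = 8.44 × 12860/13210 = 8.218 V.
Then V_B = V_A × (R3‖R_L)/(R2 + R3‖R_L) = 8.218 × 7262/12860 = 4.64 V.

V ≈ 4.64 V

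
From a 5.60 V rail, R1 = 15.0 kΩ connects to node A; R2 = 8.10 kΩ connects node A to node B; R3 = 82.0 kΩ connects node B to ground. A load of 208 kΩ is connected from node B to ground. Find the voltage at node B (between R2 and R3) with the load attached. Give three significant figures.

V ≈ 4.02 V

At node B, R3 is in parallel with the load: R3‖R_L = 58.81 kΩ.
Below node A the resistance is R2 + (R3‖R_L) = 66.91 kΩ, so V_A = 5.60 × 66.91/81.91 = 4.575 V.
Then V_B = V_A × (R3‖R_L)/(R2 + R3‖R_L) = 4.575 × 58.81/66.91 = 4.02 V.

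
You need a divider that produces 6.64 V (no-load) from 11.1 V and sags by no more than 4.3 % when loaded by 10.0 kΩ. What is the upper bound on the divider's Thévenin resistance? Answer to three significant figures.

R_th ≤ 449 Ω

Loading drop = R_th/(R_th + R_L) ≤ 0.0430, so R_th ≤ R_L · ε/(1−ε) = 10.0 kΩ × 0.0430/0.9570 = 449 Ω.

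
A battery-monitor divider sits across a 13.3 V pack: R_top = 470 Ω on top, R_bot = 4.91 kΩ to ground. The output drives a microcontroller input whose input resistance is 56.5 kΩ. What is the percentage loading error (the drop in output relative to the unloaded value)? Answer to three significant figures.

The divider's output (Thévenin) resistance is R_top‖R_bot = 428.9 Ω.
Fractional drop under load = R_th/(R_th + R_L) = 428.9 / (428.9 + 56500) = 0.007535.
So the output falls by 0.753 %.

0.753 %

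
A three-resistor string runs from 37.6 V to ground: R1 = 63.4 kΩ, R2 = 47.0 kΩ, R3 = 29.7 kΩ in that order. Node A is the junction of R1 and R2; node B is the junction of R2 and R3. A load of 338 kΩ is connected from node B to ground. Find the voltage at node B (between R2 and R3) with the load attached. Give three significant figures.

At node B, R3 is in parallel with the load: R3‖R_L = 27.30 kΩ.
Below node A the resistance is R2 + (R3‖R_L) = 74.30 kΩ, so V_A = 37.6 × 74.30/137.7 = 20.29 V.
Then V_B = V_A × (R3‖R_L)/(R2 + R3‖R_L) = 20.29 × 27.30/74.30 = 7.45 V.

V ≈ 7.45 V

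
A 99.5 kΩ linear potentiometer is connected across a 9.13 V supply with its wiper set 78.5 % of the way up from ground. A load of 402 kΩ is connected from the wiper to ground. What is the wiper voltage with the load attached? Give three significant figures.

The wiper splits the pot into (1−α)R = 21.39 kΩ above and αR = 78.11 kΩ below.
Lower section ‖ load = 65.40 kΩ.
V_wiper = 9.13 × 65.40/(21.39 + 65.40) = 6.88 V.

V ≈ 6.88 V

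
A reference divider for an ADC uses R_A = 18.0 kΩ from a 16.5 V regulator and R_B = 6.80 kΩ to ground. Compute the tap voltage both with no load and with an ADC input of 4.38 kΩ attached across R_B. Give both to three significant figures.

Open-circuit: V = 16.5 × 6.80/(18.0 + 6.80) = 4.52 V.
With the load, R_B becomes R_B‖R_L = 2.664 kΩ, so V = 16.5 × 2.664/20.66 = 2.13 V.

Unloaded: 4.52 V; loaded: 2.13 V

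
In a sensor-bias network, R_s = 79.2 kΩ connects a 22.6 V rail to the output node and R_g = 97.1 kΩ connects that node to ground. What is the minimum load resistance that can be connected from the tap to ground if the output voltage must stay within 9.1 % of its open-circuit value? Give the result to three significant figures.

R_L(min) ≈ 436 kΩ

Output resistance R_th = R_s‖R_g = (79.2 × 97.1)/176.3 = 43.62 kΩ.
The fractional drop is R_th/(R_th + R_L); requiring this ≤ 0.0910 gives R_L ≥ R_th(1/0.0910 − 1) = 43.62 × 9.989 = 436 kΩ.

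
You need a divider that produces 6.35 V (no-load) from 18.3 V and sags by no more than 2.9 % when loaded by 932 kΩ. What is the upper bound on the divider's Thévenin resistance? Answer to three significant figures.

Loading drop = R_th/(R_th + R_L) ≤ 0.0290, so R_th ≤ R_L · ε/(1−ε) = 932 kΩ × 0.0290/0.9710 = 27.8 kΩ.

R_th ≤ 27.8 kΩ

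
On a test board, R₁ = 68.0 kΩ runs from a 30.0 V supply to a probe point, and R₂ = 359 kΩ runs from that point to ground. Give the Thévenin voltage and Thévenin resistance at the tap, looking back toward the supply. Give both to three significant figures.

V_th is the open-circuit tap voltage: 30.0 × 359/(68.0 + 359) = 25.2 V.
With the supply zeroed, R₁ and R₂ appear in parallel from the tap: R_th = R₁‖R₂ = (68.0 × 359)/427.0 = 57.2 kΩ.

V_th = 25.2 V, R_th = 57.2 kΩ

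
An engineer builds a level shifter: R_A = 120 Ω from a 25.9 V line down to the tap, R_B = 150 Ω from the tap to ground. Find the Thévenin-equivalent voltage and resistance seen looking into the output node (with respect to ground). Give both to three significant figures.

V_th is the open-circuit tap voltage: 25.9 × 150/(120 + 150) = 14.4 V.
With the supply zeroed, R_A and R_B appear in parallel from the tap: R_th = R_A‖R_B = (120 × 150)/270.0 = 66.7 Ω.

V_th = 14.4 V, R_th = 66.7 Ω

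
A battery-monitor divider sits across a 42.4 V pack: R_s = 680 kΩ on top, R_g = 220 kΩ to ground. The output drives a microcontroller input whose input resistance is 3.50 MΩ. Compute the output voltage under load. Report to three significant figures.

V_out ≈ 9.89 V

The load sits in parallel with R_g: R_g‖R_L = (220 × 3500) / (220 + 3500) = 207.0 kΩ.
V_out = 42.4 × 207.0 / (680 + 207.0) = 42.4 × 207.0/887.0 = 9.89 V.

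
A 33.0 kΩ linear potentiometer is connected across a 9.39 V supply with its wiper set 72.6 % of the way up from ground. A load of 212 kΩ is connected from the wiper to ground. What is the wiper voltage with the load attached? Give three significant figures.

The wiper splits the pot into (1−α)R = 9.042 kΩ above and αR = 23.96 kΩ below.
Lower section ‖ load = 21.53 kΩ.
V_wiper = 9.39 × 21.53/(9.042 + 21.53) = 6.61 V.

V ≈ 6.61 V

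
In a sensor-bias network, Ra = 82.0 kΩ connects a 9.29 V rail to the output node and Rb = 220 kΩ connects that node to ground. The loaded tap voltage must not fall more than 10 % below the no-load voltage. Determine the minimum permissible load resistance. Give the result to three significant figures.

R_L(min) ≈ 538 kΩ

Output resistance R_th = Ra‖Rb = (82.0 × 220)/302.0 = 59.74 kΩ.
The fractional drop is R_th/(R_th + R_L); requiring this ≤ 0.100 gives R_L ≥ R_th(1/0.100 − 1) = 59.74 × 9.000 = 538 kΩ.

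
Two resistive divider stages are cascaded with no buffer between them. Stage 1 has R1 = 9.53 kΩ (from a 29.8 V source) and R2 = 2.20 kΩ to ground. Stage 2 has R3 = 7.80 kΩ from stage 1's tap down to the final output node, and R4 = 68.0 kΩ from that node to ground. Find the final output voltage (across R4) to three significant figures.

Stage 2 presents R3+R4 = 75.80 kΩ as a load on stage 1's tap.
Stage 1's lower leg becomes R2‖(R3+R4) = 2.138 kΩ, so V_mid = 29.8 × 2.138/11.67 = 5.460 V.
Stage 2 is itself unloaded: V_out = V_mid × R4/(R3+R4) = 5.460 × 68.0/75.80 = 4.90 V.

V_out ≈ 4.90 V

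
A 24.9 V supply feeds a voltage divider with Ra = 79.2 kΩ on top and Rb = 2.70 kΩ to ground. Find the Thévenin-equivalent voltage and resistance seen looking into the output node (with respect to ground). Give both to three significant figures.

V_th is the open-circuit tap voltage: 24.9 × 2.70/(79.2 + 2.70) = 0.821 V.
With the supply zeroed, Ra and Rb appear in parallel from the tap: R_th = Ra‖Rb = (79.2 × 2.70)/81.90 = 2.61 kΩ.

V_th = 0.821 V, R_th = 2.61 kΩ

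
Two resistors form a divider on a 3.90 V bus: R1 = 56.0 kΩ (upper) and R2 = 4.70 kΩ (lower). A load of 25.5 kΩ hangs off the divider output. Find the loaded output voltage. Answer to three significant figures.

The load sits in parallel with R2: R2‖R_L = (4.70 × 25.5) / (4.70 + 25.5) = 3.969 kΩ.
V_out = 3.90 × 3.969 / (56.0 + 3.969) = 3.90 × 3.969/59.97 = 0.258 V.
(Unloaded it would have been 0.302 V.)

V_out ≈ 0.258 V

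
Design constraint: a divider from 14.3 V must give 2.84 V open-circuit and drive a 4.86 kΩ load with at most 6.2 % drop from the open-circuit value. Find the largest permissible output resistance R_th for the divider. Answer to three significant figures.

R_th ≤ 321 Ω

Loading drop = R_th/(R_th + R_L) ≤ 0.0620, so R_th ≤ R_L · ε/(1−ε) = 4.86 kΩ × 0.0620/0.9380 = 321 Ω.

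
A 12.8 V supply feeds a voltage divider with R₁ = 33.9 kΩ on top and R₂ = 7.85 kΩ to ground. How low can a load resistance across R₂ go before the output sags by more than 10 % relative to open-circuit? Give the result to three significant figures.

R_L(min) ≈ 57.4 kΩ

Output resistance R_th = R₁‖R₂ = (33.9 × 7.85)/41.75 = 6.374 kΩ.
The fractional drop is R_th/(R_th + R_L); requiring this ≤ 0.100 gives R_L ≥ R_th(1/0.100 − 1) = 6.374 × 9.000 = 57.4 kΩ.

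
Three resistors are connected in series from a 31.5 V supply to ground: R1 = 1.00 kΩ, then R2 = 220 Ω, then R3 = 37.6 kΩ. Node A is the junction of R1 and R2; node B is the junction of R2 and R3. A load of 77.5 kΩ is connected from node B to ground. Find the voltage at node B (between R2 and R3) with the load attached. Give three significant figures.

V ≈ 30.1 V

At node B, R3 is in parallel with the load: R3‖R_L = 25320 Ω.
Below node A the resistance is R2 + (R3‖R_L) = 25540 Ω, so V_A = 31.5 × 25540/26540 = 30.31 V.
Then V_B = V_A × (R3‖R_L)/(R2 + R3‖R_L) = 30.31 × 25320/25540 = 30.1 V.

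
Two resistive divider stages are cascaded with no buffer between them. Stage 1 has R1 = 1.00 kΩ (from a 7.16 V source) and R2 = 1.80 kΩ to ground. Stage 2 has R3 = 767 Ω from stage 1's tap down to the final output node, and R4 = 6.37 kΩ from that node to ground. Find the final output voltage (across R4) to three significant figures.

Stage 2 presents R3+R4 = 7137 Ω as a load on stage 1's tap.
Stage 1's lower leg becomes R2‖(R3+R4) = 1437 Ω, so V_mid = 7.16 × 1437/2437 = 4.223 V.
Stage 2 is itself unloaded: V_out = V_mid × R4/(R3+R4) = 4.223 × 6370/7137 = 3.77 V.

V_out ≈ 3.77 V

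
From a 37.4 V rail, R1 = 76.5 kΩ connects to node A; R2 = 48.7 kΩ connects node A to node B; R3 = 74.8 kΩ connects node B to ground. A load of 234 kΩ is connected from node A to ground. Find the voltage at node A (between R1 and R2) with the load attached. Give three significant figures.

V ≈ 19.2 V

Below node A the series string R2+R3 = 123.5 kΩ sits in parallel with the 234 kΩ load: 80.84 kΩ.
V_A = 37.4 × 80.84/(76.5 + 80.84) = 19.2 V.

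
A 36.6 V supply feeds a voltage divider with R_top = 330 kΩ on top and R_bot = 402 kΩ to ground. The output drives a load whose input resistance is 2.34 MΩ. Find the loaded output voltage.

The load sits in parallel with R_bot: R_bot‖R_L = (402 × 2340) / (402 + 2340) = 343.1 kΩ.
V_out = 36.6 × 343.1 / (330 + 343.1) = 36.6 × 343.1/673.1 = 18.7 V.
(Unloaded it would have been 20.1 V.)

V_out ≈ 18.7 V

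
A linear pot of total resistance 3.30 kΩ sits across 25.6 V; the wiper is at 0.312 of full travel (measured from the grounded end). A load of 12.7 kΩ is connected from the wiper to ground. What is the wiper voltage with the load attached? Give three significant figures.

The wiper splits the pot into (1−α)R = 2.270 kΩ above and αR = 1.030 kΩ below.
Lower section ‖ load = 0.9524 kΩ.
V_wiper = 25.6 × 0.9524/(2.270 + 0.9524) = 7.57 V.

V ≈ 7.57 V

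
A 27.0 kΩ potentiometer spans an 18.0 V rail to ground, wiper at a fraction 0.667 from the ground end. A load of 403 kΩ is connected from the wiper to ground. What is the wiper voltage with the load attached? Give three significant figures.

V ≈ 11.8 V

The wiper splits the pot into (1−α)R = 8.991 kΩ above and αR = 18.01 kΩ below.
Lower section ‖ load = 17.24 kΩ.
V_wiper = 18.0 × 17.24/(8.991 + 17.24) = 11.8 V.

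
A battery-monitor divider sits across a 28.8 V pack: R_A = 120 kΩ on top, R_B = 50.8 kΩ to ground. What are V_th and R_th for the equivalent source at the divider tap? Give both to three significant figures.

V_th is the open-circuit tap voltage: 28.8 × 50.8/(120 + 50.8) = 8.57 V.
With the supply zeroed, R_A and R_B appear in parallel from the tap: R_th = R_A‖R_B = (120 × 50.8)/170.8 = 35.7 kΩ.

V_th = 8.57 V, R_th = 35.7 kΩ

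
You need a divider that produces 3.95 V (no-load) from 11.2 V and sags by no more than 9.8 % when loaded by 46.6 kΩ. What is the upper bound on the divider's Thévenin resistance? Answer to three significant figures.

R_th ≤ 5.06 kΩ

Loading drop = R_th/(R_th + R_L) ≤ 0.0980, so R_th ≤ R_L · ε/(1−ε) = 46.6 kΩ × 0.0980/0.9020 = 5.06 kΩ.
(Any R1, R2 with R2/(R1+R2) = 0.353 and R1‖R2 ≤ 5.06 kΩ will meet the spec.)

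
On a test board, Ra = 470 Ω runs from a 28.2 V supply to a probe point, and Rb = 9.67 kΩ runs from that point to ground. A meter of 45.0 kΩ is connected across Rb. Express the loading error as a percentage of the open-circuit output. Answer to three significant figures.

The divider's output (Thévenin) resistance is Ra‖Rb = 448.2 Ω.
Fractional drop under load = R_th/(R_th + R_L) = 448.2 / (448.2 + 45000) = 0.009862.
So the output falls by 0.986 %.

0.986 %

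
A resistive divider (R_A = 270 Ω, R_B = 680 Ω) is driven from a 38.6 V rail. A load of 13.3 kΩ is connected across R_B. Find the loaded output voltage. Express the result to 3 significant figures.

V_out ≈ 27.2 V

The load sits in parallel with R_B: R_B‖R_L = (680 × 13300) / (680 + 13300) = 646.9 Ω.
V_out = 38.6 × 646.9 / (270 + 646.9) = 38.6 × 646.9/916.9 = 27.2 V.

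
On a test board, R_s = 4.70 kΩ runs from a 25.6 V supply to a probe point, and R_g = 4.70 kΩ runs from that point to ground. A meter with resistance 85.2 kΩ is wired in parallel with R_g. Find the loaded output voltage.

The load sits in parallel with R_g: R_g‖R_L = (4.70 × 85.2) / (4.70 + 85.2) = 4.454 kΩ.
V_out = 25.6 × 4.454 / (4.70 + 4.454) = 25.6 × 4.454/9.154 = 12.5 V.
(Unloaded it would have been 12.8 V.)

V_out ≈ 12.5 V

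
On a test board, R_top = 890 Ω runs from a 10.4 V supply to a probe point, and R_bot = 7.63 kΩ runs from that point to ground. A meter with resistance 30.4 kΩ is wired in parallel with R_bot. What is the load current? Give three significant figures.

I_L ≈ 0.299 mA

R_bot‖R_L = 6099 Ω; V_out = 10.4 × 6099/6989 = 9.076 V.
I_L = V_out / R_L = 9.076 / 30.4 kΩ = 0.299 mA.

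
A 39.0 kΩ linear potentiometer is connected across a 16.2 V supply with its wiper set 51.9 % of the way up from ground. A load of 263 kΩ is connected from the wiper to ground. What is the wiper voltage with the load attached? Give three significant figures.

The wiper splits the pot into (1−α)R = 18.76 kΩ above and αR = 20.24 kΩ below.
Lower section ‖ load = 18.79 kΩ.
V_wiper = 16.2 × 18.79/(18.76 + 18.79) = 8.11 V.

V ≈ 8.11 V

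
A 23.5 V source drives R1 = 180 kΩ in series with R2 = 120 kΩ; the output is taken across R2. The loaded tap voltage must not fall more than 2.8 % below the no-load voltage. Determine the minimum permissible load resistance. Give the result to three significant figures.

R_L(min) ≈ 2.50 MΩ

Output resistance R_th = R1‖R2 = (180 × 120)/300.0 = 72.00 kΩ.
The fractional drop is R_th/(R_th + R_L); requiring this ≤ 0.0280 gives R_L ≥ R_th(1/0.0280 − 1) = 72.00 × 34.71 = 2.50 MΩ.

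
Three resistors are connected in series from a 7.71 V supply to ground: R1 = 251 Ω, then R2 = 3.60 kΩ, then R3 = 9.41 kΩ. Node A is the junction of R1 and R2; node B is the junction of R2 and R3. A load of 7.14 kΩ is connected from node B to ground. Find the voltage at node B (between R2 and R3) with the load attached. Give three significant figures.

At node B, R3 is in parallel with the load: R3‖R_L = 4060 Ω.
Below node A the resistance is R2 + (R3‖R_L) = 7660 Ω, so V_A = 7.71 × 7660/7911 = 7.465 V.
Then V_B = V_A × (R3‖R_L)/(R2 + R3‖R_L) = 7.465 × 4060/7660 = 3.96 V.

V ≈ 3.96 V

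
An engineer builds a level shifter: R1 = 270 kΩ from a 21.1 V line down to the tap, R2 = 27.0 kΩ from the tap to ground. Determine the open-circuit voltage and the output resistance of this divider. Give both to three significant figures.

V_th = 1.92 V, R_th = 24.5 kΩ

V_th is the open-circuit tap voltage: 21.1 × 27.0/(270 + 27.0) = 1.92 V.
With the supply zeroed, R1 and R2 appear in parallel from the tap: R_th = R1‖R2 = (270 × 27.0)/297.0 = 24.5 kΩ.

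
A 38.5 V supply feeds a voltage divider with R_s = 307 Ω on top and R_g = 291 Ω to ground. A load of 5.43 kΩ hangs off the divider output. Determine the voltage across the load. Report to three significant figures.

V_out ≈ 18.2 V

The load sits in parallel with R_g: R_g‖R_L = (291 × 5430) / (291 + 5430) = 276.2 Ω.
V_out = 38.5 × 276.2 / (307 + 276.2) = 38.5 × 276.2/583.2 = 18.2 V.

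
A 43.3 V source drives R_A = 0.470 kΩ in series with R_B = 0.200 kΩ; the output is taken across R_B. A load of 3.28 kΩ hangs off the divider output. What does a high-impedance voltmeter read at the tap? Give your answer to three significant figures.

V_out ≈ 12.4 V

The load sits in parallel with R_B: R_B‖R_L = (200 × 3280) / (200 + 3280) = 188.5 Ω.
V_out = 43.3 × 188.5 / (470 + 188.5) = 43.3 × 188.5/658.5 = 12.4 V.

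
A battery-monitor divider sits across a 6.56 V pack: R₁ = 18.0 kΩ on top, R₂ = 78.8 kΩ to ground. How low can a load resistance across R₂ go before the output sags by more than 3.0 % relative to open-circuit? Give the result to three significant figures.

Output resistance R_th = R₁‖R₂ = (18.0 × 78.8)/96.80 = 14.65 kΩ.
The fractional drop is R_th/(R_th + R_L); requiring this ≤ 0.0300 gives R_L ≥ R_th(1/0.0300 − 1) = 14.65 × 32.33 = 474 kΩ.

R_L(min) ≈ 474 kΩ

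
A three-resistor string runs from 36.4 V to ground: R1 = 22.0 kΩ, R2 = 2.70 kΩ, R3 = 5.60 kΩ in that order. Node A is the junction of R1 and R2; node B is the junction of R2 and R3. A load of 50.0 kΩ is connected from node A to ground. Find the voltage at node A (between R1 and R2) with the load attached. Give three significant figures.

Below node A the series string R2+R3 = 8.300 kΩ sits in parallel with the 50.0 kΩ load: 7.118 kΩ.
V_A = 36.4 × 7.118/(22.0 + 7.118) = 8.90 V.

V ≈ 8.90 V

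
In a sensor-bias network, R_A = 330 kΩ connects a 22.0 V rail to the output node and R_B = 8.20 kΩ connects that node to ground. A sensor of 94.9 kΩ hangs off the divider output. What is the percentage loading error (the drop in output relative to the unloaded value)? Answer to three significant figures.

7.78 %

The divider's output (Thévenin) resistance is R_A‖R_B = 8.001 kΩ.
Fractional drop under load = R_th/(R_th + R_L) = 8.001 / (8.001 + 94.9) = 0.07776.
So the output falls by 7.78 %.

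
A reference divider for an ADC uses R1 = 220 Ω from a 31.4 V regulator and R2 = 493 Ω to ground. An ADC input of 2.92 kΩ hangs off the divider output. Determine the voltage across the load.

The load sits in parallel with R2: R2‖R_L = (493 × 2920) / (493 + 2920) = 421.8 Ω.
V_out = 31.4 × 421.8 / (220 + 421.8) = 31.4 × 421.8/641.8 = 20.6 V.

V_out ≈ 20.6 V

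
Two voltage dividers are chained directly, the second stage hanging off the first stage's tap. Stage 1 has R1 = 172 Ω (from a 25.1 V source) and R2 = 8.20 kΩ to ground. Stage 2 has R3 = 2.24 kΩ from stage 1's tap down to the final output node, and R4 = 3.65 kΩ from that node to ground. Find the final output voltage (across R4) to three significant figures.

Stage 2 presents R3+R4 = 5890 Ω as a load on stage 1's tap.
Stage 1's lower leg becomes R2‖(R3+R4) = 3428 Ω, so V_mid = 25.1 × 3428/3600 = 23.90 V.
Stage 2 is itself unloaded: V_out = V_mid × R4/(R3+R4) = 23.90 × 3650/5890 = 14.8 V.

V_out ≈ 14.8 V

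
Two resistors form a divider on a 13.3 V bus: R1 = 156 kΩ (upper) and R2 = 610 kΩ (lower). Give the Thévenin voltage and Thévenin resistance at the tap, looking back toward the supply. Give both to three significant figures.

V_th is the open-circuit tap voltage: 13.3 × 610/(156 + 610) = 10.6 V.
With the supply zeroed, R1 and R2 appear in parallel from the tap: R_th = R1‖R2 = (156 × 610)/766.0 = 124 kΩ.

V_th = 10.6 V, R_th = 124 kΩ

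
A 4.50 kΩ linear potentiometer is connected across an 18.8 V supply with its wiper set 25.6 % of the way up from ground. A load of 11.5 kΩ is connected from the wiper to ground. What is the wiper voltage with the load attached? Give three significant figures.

The wiper splits the pot into (1−α)R = 3.348 kΩ above and αR = 1.152 kΩ below.
Lower section ‖ load = 1.047 kΩ.
V_wiper = 18.8 × 1.047/(3.348 + 1.047) = 4.48 V.

V ≈ 4.48 V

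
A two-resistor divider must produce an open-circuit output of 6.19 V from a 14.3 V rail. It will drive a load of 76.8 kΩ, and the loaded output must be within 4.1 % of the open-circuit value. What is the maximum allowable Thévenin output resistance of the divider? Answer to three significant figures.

Loading drop = R_th/(R_th + R_L) ≤ 0.0410, so R_th ≤ R_L · ε/(1−ε) = 76.8 kΩ × 0.0410/0.9590 = 3.28 kΩ.

R_th ≤ 3.28 kΩ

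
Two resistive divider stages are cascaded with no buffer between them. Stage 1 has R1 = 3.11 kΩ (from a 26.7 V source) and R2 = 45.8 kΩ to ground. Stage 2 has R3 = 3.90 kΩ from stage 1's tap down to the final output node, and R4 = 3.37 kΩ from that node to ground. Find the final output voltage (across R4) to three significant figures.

Stage 2 presents R3+R4 = 7.270 kΩ as a load on stage 1's tap.
Stage 1's lower leg becomes R2‖(R3+R4) = 6.274 kΩ, so V_mid = 26.7 × 6.274/9.384 = 17.85 V.
Stage 2 is itself unloaded: V_out = V_mid × R4/(R3+R4) = 17.85 × 3.37/7.270 = 8.27 V.

V_out ≈ 8.27 V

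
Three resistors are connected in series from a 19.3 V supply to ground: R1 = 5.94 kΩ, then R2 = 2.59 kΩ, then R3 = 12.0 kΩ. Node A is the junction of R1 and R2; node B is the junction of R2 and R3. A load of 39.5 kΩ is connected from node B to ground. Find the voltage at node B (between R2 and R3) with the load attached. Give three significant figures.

V ≈ 10.0 V

At node B, R3 is in parallel with the load: R3‖R_L = 9.204 kΩ.
Below node A the resistance is R2 + (R3‖R_L) = 11.79 kΩ, so V_A = 19.3 × 11.79/17.73 = 12.84 V.
Then V_B = V_A × (R3‖R_L)/(R2 + R3‖R_L) = 12.84 × 9.204/11.79 = 10.0 V.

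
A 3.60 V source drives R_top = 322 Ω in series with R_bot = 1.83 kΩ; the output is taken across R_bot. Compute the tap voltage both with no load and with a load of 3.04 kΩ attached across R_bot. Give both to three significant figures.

Open-circuit: V = 3.60 × 1830/(322 + 1830) = 3.06 V.
With the load, R_bot becomes R_bot‖R_L = 1142 Ω, so V = 3.60 × 1142/1464 = 2.81 V.

Unloaded: 3.06 V; loaded: 2.81 V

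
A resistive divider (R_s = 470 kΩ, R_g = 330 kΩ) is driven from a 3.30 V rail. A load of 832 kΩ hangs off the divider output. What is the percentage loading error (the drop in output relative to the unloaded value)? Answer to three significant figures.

18.9 %

The divider's output (Thévenin) resistance is R_s‖R_g = 193.9 kΩ.
Fractional drop under load = R_th/(R_th + R_L) = 193.9 / (193.9 + 832) = 0.1890.
So the output falls by 18.9 %.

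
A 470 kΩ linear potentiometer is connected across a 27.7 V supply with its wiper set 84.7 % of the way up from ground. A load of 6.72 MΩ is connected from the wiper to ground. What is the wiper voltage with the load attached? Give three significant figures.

The wiper splits the pot into (1−α)R = 71.91 kΩ above and αR = 398.1 kΩ below.
Lower section ‖ load = 375.8 kΩ.
V_wiper = 27.7 × 375.8/(71.91 + 375.8) = 23.3 V.

V ≈ 23.3 V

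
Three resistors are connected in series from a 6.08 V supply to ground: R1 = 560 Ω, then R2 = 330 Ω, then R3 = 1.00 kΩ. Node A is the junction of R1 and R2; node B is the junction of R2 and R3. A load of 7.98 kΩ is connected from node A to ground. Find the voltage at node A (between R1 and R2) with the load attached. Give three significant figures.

V ≈ 4.08 V

Below node A the series string R2+R3 = 1330 Ω sits in parallel with the 7980 Ω load: 1140 Ω.
V_A = 6.08 × 1140/(560 + 1140) = 4.08 V.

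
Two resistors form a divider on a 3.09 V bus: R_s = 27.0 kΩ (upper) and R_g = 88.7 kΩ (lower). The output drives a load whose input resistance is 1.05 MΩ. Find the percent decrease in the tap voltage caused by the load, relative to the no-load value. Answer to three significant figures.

1.93 %

The divider's output (Thévenin) resistance is R_s‖R_g = 20.70 kΩ.
Fractional drop under load = R_th/(R_th + R_L) = 20.70 / (20.70 + 1050) = 0.01933.
So the output falls by 1.93 %.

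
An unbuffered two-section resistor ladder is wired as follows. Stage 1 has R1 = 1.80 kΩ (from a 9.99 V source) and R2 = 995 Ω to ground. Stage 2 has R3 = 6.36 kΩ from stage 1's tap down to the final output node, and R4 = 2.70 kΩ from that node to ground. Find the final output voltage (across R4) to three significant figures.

Stage 2 presents R3+R4 = 9060 Ω as a load on stage 1's tap.
Stage 1's lower leg becomes R2‖(R3+R4) = 896.5 Ω, so V_mid = 9.99 × 896.5/2697 = 3.321 V.
Stage 2 is itself unloaded: V_out = V_mid × R4/(R3+R4) = 3.321 × 2700/9060 = 0.990 V.

V_out ≈ 0.990 V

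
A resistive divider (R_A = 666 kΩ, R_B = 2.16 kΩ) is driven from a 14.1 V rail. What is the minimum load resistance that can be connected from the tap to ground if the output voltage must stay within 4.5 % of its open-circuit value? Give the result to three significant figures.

Output resistance R_th = R_A‖R_B = (666 × 2.16)/668.2 = 2.153 kΩ.
The fractional drop is R_th/(R_th + R_L); requiring this ≤ 0.0450 gives R_L ≥ R_th(1/0.0450 − 1) = 2.153 × 21.22 = 45.7 kΩ.

R_L(min) ≈ 45.7 kΩ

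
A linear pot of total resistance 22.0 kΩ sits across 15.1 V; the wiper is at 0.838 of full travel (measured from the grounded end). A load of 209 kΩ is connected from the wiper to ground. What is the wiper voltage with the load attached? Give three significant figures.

The wiper splits the pot into (1−α)R = 3.564 kΩ above and αR = 18.44 kΩ below.
Lower section ‖ load = 16.94 kΩ.
V_wiper = 15.1 × 16.94/(3.564 + 16.94) = 12.5 V.

V ≈ 12.5 V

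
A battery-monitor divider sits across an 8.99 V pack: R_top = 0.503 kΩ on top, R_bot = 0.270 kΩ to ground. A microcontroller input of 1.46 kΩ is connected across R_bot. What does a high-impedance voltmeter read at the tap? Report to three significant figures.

The load sits in parallel with R_bot: R_bot‖R_L = (270 × 1460) / (270 + 1460) = 227.9 Ω.
V_out = 8.99 × 227.9 / (503 + 227.9) = 8.99 × 227.9/730.9 = 2.80 V.

V_out ≈ 2.80 V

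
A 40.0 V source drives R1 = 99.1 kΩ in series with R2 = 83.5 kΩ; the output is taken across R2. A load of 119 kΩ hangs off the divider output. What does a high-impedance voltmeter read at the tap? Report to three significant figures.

The load sits in parallel with R2: R2‖R_L = (83.5 × 119) / (83.5 + 119) = 49.07 kΩ.
V_out = 40.0 × 49.07 / (99.1 + 49.07) = 40.0 × 49.07/148.2 = 13.2 V.

V_out ≈ 13.2 V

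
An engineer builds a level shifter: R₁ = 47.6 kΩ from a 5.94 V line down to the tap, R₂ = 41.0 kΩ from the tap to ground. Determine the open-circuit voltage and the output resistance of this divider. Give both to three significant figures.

V_th = 2.75 V, R_th = 22.0 kΩ

V_th is the open-circuit tap voltage: 5.94 × 41.0/(47.6 + 41.0) = 2.75 V.
With the supply zeroed, R₁ and R₂ appear in parallel from the tap: R_th = R₁‖R₂ = (47.6 × 41.0)/88.60 = 22.0 kΩ.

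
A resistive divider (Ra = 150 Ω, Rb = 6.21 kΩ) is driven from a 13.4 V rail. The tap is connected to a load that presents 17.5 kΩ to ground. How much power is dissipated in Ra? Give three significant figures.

P ≈ 1.20 mW

Total resistance from the source is Ra + (Rb‖R_L) = 4734 Ω, so I = 13.4/4734 Ω = 2.831 mA.
P = I²·Ra = (2.831 mA)² × 150 Ω = 1.20 mW.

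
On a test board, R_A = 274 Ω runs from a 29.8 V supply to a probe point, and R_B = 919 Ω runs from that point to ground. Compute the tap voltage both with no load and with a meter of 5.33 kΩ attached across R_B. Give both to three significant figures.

Unloaded: 23.0 V; loaded: 22.1 V

Open-circuit: V = 29.8 × 919/(274 + 919) = 23.0 V.
With the load, R_B becomes R_B‖R_L = 783.8 Ω, so V = 29.8 × 783.8/1058 = 22.1 V.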